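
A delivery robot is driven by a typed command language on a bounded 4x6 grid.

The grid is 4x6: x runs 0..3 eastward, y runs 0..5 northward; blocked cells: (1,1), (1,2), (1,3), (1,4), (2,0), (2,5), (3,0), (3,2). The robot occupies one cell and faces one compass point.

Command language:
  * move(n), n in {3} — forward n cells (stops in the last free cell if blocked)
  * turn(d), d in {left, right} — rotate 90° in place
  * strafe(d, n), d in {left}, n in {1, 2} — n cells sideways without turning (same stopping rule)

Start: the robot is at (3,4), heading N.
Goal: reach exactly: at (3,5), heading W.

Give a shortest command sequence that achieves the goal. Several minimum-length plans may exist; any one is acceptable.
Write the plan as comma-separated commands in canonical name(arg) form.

move(3), turn(left)

initial: at (3,4), heading N
1. move(3) → at (3,5), heading N
2. turn(left) → at (3,5), heading W
nothing shorter than 2 reaches the goal.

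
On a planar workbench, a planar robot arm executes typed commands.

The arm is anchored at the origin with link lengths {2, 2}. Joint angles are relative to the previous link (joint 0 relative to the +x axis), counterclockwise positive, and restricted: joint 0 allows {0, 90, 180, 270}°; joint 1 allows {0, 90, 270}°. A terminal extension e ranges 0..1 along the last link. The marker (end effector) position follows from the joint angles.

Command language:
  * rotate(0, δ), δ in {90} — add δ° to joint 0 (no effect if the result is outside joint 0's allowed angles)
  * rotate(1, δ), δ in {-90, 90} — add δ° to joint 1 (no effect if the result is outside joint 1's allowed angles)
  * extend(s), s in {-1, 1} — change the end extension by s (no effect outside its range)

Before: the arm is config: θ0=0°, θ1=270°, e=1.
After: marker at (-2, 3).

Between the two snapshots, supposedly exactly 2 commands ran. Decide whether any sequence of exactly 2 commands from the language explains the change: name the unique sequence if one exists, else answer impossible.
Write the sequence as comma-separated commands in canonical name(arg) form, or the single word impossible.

rotate(0, 90), rotate(0, 90)

from: config: θ0=0°, θ1=270°, e=1
[1] after rotate(0, 90): config: θ0=90°, θ1=270°, e=1
[2] after rotate(0, 90): config: θ0=180°, θ1=270°, e=1
no other 2-command option fits: unique.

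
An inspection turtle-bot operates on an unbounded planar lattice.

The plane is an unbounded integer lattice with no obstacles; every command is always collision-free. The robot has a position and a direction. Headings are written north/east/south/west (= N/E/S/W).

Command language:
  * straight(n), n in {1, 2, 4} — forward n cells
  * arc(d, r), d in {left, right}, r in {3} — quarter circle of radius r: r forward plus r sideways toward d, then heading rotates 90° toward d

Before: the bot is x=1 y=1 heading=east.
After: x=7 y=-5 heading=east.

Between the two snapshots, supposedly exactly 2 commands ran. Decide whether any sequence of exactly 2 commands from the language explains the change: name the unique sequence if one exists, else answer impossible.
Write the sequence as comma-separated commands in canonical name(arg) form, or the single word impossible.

arc(right, 3), arc(left, 3)

key: heading stays E — rotations cancel among the 2 commands
start: x=1 y=1 heading=east
1. arc(right, 3) → x=4 y=-2 heading=south
2. arc(left, 3) → x=7 y=-5 heading=east
no other 2-command option fits: unique.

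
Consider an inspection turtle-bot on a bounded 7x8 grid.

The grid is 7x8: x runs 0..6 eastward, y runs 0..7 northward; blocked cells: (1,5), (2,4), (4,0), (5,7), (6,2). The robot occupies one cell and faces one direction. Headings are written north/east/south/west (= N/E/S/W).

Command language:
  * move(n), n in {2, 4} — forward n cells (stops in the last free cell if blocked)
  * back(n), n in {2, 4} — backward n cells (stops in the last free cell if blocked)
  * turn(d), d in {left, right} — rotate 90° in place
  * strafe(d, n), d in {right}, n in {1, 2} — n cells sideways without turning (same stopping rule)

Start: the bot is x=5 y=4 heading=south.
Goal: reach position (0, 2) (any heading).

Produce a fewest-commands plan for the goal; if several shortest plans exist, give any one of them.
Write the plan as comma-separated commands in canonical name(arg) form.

start: x=5 y=4 heading=south
[1] after turn(left): x=5 y=4 heading=east
[2] after back(4): x=3 y=4 heading=east
[3] after strafe(right, 2): x=3 y=2 heading=east
[4] after back(4): x=0 y=2 heading=east
no 3-step plan works, so 4 is optimal.

turn(left), back(4), strafe(right, 2), back(4)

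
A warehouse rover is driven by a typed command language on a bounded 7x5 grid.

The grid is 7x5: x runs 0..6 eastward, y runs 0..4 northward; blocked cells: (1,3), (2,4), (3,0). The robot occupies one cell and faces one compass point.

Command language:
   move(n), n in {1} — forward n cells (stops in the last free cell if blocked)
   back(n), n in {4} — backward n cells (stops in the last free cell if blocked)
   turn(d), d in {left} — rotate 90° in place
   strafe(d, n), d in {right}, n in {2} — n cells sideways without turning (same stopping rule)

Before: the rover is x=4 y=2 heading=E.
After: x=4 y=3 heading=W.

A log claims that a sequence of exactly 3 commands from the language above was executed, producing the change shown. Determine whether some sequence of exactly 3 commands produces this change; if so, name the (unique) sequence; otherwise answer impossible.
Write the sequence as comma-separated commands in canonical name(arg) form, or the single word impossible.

key: cell and facing (now W) both changed — the 3 commands mix motion and turning
from: x=4 y=2 heading=E
step 1 (turn(left)): x=4 y=2 heading=N
step 2 (move(1)): x=4 y=3 heading=N
step 3 (turn(left)): x=4 y=3 heading=W
no rival 3-sequence matches.

turn(left), move(1), turn(left)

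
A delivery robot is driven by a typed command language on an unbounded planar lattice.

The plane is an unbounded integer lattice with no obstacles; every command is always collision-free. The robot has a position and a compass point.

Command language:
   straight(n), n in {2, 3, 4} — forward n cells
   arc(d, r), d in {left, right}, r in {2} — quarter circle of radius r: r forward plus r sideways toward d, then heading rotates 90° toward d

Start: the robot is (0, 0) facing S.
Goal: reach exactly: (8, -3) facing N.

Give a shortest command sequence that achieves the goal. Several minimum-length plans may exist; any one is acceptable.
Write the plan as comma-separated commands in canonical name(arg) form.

straight(3), arc(left, 2), straight(4), arc(left, 2)

from: (0, 0) facing S
step 1 (straight(3)): (0, -3) facing S
step 2 (arc(left, 2)): (2, -5) facing E
step 3 (straight(4)): (6, -5) facing E
step 4 (arc(left, 2)): (8, -3) facing N
minimal: 4 command(s), checked below 4.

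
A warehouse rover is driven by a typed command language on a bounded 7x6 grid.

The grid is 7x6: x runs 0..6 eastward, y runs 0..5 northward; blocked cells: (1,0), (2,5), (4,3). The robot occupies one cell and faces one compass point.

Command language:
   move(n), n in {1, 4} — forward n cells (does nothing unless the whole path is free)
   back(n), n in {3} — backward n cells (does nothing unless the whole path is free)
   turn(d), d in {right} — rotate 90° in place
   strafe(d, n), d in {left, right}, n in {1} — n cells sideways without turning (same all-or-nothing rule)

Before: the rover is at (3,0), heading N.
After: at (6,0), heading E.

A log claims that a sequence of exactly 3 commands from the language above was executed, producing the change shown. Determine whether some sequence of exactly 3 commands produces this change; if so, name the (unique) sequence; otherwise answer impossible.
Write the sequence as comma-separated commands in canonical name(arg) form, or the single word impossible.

key: order matters: swapping strafe(left, 1) and move(4) lands elsewhere
start: at (3,0), heading N
step 1 (strafe(left, 1)): at (2,0), heading N
step 2 (turn(right)): at (2,0), heading E
step 3 (move(4)): at (6,0), heading E
all 216 alternatives checked — unique.

strafe(left, 1), turn(right), move(4)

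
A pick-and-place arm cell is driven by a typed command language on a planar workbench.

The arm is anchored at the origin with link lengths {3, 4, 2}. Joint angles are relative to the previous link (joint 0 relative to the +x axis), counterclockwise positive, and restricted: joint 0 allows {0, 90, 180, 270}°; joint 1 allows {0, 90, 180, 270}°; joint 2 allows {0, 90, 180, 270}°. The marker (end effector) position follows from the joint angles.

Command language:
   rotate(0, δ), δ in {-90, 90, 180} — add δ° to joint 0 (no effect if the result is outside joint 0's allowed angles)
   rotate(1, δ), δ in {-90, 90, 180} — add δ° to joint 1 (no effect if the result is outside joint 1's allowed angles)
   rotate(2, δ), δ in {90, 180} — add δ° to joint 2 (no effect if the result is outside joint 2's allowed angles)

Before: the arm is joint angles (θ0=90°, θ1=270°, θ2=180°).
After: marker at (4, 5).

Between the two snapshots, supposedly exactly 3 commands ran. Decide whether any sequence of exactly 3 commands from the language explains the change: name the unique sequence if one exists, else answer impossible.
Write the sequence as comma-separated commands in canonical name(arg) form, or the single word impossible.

start: joint angles (θ0=90°, θ1=270°, θ2=180°)
step 1 (rotate(2, 90)): joint angles (θ0=90°, θ1=270°, θ2=270°)
step 2 (rotate(2, 90)): joint angles (θ0=90°, θ1=270°, θ2=0°)
step 3 (rotate(2, 90)): joint angles (θ0=90°, θ1=270°, θ2=90°)
uniquely the one of 512 3-step routes that fits.

rotate(2, 90), rotate(2, 90), rotate(2, 90)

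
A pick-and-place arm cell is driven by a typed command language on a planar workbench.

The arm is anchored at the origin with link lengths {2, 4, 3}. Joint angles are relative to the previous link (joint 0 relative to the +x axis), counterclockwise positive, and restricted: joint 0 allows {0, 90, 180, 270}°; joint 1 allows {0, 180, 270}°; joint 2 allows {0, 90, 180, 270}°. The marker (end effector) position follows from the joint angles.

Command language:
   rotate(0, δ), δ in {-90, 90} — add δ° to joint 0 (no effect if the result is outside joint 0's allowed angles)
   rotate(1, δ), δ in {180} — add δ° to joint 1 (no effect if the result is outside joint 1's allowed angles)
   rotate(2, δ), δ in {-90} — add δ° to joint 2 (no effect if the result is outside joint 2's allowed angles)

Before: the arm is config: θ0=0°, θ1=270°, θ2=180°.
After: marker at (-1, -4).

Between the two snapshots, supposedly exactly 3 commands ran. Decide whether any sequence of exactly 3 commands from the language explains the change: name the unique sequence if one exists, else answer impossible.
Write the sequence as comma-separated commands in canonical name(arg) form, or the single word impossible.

t0: config: θ0=0°, θ1=270°, θ2=180°
step 1 (rotate(2, -90)): config: θ0=0°, θ1=270°, θ2=90°
step 2 (rotate(2, -90)): config: θ0=0°, θ1=270°, θ2=0°
step 3 (rotate(2, -90)): config: θ0=0°, θ1=270°, θ2=270°
uniquely the one of 64 3-step routes that fits.

rotate(2, -90), rotate(2, -90), rotate(2, -90)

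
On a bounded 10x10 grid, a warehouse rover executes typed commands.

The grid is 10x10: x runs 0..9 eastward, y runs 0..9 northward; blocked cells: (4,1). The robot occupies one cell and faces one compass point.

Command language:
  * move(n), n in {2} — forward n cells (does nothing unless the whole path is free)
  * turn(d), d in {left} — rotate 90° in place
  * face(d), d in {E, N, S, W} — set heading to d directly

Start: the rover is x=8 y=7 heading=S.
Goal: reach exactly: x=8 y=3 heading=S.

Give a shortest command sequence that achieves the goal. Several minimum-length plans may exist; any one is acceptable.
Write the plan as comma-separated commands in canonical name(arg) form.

move(2), move(2)

from: x=8 y=7 heading=S
1. move(2) → x=8 y=5 heading=S
2. move(2) → x=8 y=3 heading=S
nothing shorter than 2 reaches the goal.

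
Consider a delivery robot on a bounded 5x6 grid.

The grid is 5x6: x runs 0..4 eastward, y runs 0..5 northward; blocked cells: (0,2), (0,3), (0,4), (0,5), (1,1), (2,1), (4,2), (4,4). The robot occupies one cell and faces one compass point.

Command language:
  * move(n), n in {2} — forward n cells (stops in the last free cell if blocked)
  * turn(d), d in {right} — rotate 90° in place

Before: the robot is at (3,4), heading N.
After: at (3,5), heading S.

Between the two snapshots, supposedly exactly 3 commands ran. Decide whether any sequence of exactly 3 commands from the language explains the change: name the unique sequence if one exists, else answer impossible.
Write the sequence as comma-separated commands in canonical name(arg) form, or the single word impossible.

key: position moved to (3,5) AND the heading swung to S — translation plus rotation needed
from: at (3,4), heading N
[1] after move(2): at (3,5), heading N
[2] after turn(right): at (3,5), heading E
[3] after turn(right): at (3,5), heading S
no rival 3-sequence matches.

move(2), turn(right), turn(right)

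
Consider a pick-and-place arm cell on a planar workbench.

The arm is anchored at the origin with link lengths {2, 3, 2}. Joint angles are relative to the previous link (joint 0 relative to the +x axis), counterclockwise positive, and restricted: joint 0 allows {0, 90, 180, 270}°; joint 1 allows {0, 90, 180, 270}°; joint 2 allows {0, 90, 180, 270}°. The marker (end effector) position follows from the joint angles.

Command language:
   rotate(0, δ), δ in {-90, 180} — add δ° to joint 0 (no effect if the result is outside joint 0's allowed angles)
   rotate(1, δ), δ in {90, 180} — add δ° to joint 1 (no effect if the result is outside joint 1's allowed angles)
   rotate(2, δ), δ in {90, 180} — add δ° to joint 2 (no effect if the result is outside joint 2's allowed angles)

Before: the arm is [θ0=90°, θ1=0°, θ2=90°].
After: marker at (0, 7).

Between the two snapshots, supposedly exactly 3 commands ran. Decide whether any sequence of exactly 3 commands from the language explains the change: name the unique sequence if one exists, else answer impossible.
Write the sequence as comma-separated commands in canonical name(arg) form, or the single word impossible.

rotate(2, 90), rotate(2, 90), rotate(2, 90)

from: [θ0=90°, θ1=0°, θ2=90°]
step 1 (rotate(2, 90)): [θ0=90°, θ1=0°, θ2=180°]
step 2 (rotate(2, 90)): [θ0=90°, θ1=0°, θ2=270°]
step 3 (rotate(2, 90)): [θ0=90°, θ1=0°, θ2=0°]
uniquely the one of 216 3-step routes that fits.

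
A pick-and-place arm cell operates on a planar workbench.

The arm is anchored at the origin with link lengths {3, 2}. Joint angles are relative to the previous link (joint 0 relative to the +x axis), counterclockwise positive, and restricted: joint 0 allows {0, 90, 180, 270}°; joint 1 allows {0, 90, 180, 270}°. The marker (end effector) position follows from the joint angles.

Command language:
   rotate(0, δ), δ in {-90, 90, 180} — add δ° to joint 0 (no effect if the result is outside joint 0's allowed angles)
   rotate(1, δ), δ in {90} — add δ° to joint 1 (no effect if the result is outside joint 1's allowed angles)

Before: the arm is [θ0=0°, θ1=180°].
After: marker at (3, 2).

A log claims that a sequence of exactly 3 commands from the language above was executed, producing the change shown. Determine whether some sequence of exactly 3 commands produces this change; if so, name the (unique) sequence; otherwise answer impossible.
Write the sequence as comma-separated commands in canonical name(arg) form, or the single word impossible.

start: [θ0=0°, θ1=180°]
t=1 rotate(1, 90) ⇒ [θ0=0°, θ1=270°]
t=2 rotate(1, 90) ⇒ [θ0=0°, θ1=0°]
t=3 rotate(1, 90) ⇒ [θ0=0°, θ1=90°]
uniquely the one of 64 3-step routes that fits.

rotate(1, 90), rotate(1, 90), rotate(1, 90)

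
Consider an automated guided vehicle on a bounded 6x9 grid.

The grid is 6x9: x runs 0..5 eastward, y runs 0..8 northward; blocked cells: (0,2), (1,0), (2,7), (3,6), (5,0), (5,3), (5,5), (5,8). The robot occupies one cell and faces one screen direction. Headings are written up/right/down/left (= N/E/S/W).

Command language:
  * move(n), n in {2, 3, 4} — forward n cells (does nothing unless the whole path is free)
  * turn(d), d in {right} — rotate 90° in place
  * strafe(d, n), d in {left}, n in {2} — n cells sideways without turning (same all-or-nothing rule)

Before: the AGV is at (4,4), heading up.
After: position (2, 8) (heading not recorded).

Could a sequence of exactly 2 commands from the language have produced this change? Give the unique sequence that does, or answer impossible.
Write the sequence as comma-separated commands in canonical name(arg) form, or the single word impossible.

move(4), strafe(left, 2)

key: running strafe(left, 2) before move(4) would end elsewhere — order is forced
initial: at (4,4), heading up
t=1 move(4) ⇒ at (4,8), heading up
t=2 strafe(left, 2) ⇒ at (2,8), heading up
uniquely the one of 25 2-step routes that fits.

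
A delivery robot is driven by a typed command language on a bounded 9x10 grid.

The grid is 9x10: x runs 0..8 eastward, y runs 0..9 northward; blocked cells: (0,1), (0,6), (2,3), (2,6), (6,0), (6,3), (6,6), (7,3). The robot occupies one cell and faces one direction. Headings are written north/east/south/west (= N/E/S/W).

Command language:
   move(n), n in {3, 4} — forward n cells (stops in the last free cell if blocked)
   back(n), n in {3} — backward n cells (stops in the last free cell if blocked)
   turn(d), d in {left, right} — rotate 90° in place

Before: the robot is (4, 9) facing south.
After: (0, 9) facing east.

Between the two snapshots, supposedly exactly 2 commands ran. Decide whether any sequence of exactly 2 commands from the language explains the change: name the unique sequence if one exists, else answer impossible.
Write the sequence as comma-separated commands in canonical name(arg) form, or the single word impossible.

no 2-step route produces this change.

impossible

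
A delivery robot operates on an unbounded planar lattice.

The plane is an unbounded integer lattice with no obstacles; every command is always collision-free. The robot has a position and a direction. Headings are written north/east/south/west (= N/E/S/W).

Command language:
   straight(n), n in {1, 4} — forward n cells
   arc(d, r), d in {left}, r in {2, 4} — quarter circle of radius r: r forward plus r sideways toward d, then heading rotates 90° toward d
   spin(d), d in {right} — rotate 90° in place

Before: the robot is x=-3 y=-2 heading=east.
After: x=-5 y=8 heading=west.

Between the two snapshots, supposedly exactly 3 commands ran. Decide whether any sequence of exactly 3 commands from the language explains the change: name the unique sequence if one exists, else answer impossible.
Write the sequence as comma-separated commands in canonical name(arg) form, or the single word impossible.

arc(left, 2), straight(4), arc(left, 4)

key: cell and facing (now W) both changed — the 3 commands mix motion and turning
from: x=-3 y=-2 heading=east
1. arc(left, 2) → x=-1 y=0 heading=north
2. straight(4) → x=-1 y=4 heading=north
3. arc(left, 4) → x=-5 y=8 heading=west
uniquely the one of 125 3-step routes that fits.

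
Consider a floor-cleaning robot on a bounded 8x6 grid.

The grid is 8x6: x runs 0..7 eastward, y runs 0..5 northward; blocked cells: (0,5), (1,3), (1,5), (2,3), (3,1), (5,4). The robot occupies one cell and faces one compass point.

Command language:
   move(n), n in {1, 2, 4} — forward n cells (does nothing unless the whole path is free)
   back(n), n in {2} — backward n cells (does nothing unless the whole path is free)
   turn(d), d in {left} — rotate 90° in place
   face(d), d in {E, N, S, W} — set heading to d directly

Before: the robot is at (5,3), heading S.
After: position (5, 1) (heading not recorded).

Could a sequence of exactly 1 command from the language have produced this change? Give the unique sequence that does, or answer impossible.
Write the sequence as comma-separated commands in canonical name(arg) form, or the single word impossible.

t0: at (5,3), heading S
1. move(2) → at (5,1), heading S
no other 1-command option fits: unique.

move(2)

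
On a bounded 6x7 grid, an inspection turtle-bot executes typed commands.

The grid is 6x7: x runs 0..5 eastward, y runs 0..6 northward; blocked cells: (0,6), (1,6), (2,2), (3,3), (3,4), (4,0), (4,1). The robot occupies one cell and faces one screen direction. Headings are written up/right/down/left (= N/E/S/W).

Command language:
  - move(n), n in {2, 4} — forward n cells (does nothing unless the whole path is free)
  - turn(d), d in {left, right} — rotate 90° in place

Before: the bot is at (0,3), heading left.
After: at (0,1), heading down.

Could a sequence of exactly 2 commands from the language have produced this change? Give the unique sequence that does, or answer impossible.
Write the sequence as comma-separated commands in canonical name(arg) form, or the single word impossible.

key: cell and facing (now S) both changed — the 2 commands mix motion and turning
from: at (0,3), heading left
[1] after turn(left): at (0,3), heading down
[2] after move(2): at (0,1), heading down
all 16 alternatives checked — unique.

turn(left), move(2)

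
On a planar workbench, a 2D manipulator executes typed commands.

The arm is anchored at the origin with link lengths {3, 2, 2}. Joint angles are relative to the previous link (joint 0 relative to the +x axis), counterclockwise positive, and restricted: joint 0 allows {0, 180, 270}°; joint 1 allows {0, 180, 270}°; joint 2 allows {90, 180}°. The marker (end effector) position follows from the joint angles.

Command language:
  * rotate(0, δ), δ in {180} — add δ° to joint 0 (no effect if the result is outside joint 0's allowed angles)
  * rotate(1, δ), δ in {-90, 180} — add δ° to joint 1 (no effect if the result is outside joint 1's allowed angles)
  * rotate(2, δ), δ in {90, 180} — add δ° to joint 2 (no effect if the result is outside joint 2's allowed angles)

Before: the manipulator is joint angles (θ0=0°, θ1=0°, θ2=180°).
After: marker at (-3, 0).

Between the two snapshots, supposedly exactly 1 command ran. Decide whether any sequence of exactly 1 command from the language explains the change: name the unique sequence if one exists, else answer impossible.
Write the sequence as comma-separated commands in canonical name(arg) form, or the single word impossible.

start: joint angles (θ0=0°, θ1=0°, θ2=180°)
[1] after rotate(0, 180): joint angles (θ0=180°, θ1=0°, θ2=180°)
uniquely the one of 5 1-step routes that fits.

rotate(0, 180)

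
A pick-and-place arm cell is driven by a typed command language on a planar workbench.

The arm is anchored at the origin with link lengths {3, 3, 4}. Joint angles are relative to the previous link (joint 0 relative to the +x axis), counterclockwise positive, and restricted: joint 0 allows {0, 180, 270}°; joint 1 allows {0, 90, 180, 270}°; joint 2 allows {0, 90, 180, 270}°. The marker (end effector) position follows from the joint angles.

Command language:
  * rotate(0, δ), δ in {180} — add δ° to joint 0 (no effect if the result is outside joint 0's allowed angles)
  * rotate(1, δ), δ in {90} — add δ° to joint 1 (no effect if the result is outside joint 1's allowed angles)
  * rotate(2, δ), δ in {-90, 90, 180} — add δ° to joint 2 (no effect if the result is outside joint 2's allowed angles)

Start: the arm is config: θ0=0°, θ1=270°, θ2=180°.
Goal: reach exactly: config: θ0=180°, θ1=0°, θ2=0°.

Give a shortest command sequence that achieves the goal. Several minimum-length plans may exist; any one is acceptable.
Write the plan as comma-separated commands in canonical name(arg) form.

t0: config: θ0=0°, θ1=270°, θ2=180°
t=1 rotate(1, 90) ⇒ config: θ0=0°, θ1=0°, θ2=180°
t=2 rotate(0, 180) ⇒ config: θ0=180°, θ1=0°, θ2=180°
t=3 rotate(2, 180) ⇒ config: θ0=180°, θ1=0°, θ2=0°
no 2-step plan works, so 3 is optimal.

rotate(1, 90), rotate(0, 180), rotate(2, 180)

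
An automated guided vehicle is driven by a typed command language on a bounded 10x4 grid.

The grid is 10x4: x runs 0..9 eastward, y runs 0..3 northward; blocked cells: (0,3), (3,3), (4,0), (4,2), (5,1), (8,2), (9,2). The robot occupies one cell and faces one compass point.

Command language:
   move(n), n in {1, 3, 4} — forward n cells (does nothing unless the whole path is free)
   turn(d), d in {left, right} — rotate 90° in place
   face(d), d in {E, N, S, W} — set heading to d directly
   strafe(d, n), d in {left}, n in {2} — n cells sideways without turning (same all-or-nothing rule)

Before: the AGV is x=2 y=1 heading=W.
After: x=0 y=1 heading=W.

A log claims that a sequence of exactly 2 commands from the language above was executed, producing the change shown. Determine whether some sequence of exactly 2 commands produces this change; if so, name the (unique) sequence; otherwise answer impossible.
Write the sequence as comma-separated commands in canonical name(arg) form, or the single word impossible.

move(1), move(1)

key: still facing W at the end — nothing in the sequence rotates
start: x=2 y=1 heading=W
t=1 move(1) ⇒ x=1 y=1 heading=W
t=2 move(1) ⇒ x=0 y=1 heading=W
no rival 2-sequence matches.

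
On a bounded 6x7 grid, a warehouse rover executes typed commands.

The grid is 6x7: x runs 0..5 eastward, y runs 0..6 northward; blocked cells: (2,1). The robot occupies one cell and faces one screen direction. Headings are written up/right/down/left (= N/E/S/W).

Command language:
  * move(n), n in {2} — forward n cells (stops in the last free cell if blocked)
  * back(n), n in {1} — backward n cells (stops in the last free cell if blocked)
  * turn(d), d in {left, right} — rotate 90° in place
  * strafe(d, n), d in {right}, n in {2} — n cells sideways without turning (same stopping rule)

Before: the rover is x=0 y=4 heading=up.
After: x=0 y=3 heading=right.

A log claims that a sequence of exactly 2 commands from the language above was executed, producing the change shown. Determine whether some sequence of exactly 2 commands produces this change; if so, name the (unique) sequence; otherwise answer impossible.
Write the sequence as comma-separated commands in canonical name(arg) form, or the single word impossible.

key: order matters: swapping back(1) and turn(right) lands elsewhere
start: x=0 y=4 heading=up
step 1 (back(1)): x=0 y=3 heading=up
step 2 (turn(right)): x=0 y=3 heading=right
no rival 2-sequence matches.

back(1), turn(right)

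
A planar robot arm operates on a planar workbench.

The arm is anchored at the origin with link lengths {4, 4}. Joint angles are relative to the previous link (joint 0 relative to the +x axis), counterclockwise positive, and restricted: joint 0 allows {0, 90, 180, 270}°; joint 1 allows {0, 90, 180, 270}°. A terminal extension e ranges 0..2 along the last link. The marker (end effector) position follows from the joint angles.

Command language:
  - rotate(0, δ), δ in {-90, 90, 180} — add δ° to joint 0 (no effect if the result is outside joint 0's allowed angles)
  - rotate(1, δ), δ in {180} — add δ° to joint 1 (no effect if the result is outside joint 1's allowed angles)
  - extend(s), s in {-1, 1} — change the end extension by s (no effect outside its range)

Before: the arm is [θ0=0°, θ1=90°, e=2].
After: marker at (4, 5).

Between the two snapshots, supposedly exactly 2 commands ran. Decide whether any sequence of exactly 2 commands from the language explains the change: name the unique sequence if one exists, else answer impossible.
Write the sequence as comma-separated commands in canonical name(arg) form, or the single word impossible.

key: order matters: swapping extend(1) and extend(-1) lands elsewhere
start: [θ0=0°, θ1=90°, e=2]
1. extend(1) → [θ0=0°, θ1=90°, e=2]
2. extend(-1) → [θ0=0°, θ1=90°, e=1]
no other 2-command option fits: unique.

extend(1), extend(-1)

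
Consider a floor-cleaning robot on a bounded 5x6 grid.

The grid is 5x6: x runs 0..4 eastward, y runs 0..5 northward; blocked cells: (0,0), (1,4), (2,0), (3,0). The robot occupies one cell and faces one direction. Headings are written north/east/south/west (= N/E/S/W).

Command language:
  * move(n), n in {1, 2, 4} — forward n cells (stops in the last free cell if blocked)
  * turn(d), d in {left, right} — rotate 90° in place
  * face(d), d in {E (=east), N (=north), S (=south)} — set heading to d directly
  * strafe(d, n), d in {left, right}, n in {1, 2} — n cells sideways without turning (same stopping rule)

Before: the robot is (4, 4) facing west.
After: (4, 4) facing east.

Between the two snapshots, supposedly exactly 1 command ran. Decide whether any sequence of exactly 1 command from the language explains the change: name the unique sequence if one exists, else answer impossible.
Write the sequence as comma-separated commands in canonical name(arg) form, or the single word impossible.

face(E)

key: (4,4) unchanged — the single command moves nothing
from: (4, 4) facing west
t=1 face(E) ⇒ (4, 4) facing east
no other 1-command option fits: unique.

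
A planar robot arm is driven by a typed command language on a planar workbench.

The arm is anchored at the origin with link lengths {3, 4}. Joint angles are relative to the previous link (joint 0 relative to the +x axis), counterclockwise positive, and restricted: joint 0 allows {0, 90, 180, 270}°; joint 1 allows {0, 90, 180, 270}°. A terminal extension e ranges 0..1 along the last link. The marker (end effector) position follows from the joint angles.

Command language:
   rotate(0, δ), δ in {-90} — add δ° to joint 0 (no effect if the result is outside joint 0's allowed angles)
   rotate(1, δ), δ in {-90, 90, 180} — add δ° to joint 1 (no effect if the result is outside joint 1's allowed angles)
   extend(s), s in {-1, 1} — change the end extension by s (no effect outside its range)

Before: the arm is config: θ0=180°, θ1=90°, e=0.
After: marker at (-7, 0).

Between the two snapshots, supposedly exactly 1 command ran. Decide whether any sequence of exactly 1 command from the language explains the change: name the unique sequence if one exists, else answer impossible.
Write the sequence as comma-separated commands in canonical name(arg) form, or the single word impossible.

initial: config: θ0=180°, θ1=90°, e=0
[1] after rotate(1, -90): config: θ0=180°, θ1=0°, e=0
no other 1-command option fits: unique.

rotate(1, -90)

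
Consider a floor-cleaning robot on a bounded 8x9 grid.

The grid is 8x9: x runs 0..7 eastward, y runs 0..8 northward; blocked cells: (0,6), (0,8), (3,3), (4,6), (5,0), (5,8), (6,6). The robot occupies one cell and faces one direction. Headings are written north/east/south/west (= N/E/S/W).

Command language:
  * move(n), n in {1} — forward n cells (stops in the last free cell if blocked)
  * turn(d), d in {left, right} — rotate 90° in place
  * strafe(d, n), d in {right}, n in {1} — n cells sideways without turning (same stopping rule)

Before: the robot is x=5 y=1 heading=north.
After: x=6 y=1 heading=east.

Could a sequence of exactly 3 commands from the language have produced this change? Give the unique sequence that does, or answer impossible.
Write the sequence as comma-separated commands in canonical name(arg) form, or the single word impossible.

key: position moved to (6,1) AND the heading swung to E — translation plus rotation needed
begin: x=5 y=1 heading=north
[1] after turn(right): x=5 y=1 heading=east
[2] after strafe(right, 1): x=5 y=1 heading=east
[3] after move(1): x=6 y=1 heading=east
no other 3-command option fits: unique.

turn(right), strafe(right, 1), move(1)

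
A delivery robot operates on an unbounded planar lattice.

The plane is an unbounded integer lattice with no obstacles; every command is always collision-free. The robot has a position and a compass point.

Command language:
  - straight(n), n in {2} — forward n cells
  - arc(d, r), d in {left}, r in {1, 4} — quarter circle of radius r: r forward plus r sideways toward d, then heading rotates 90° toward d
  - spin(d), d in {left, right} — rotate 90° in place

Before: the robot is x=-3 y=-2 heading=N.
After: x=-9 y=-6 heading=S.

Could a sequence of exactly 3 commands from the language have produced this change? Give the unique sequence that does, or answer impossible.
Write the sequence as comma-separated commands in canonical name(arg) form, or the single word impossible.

spin(left), straight(2), arc(left, 4)

key: running arc(left, 4) before spin(left) would end elsewhere — order is forced
start: x=-3 y=-2 heading=N
[1] after spin(left): x=-3 y=-2 heading=W
[2] after straight(2): x=-5 y=-2 heading=W
[3] after arc(left, 4): x=-9 y=-6 heading=S
no other 3-command option fits: unique.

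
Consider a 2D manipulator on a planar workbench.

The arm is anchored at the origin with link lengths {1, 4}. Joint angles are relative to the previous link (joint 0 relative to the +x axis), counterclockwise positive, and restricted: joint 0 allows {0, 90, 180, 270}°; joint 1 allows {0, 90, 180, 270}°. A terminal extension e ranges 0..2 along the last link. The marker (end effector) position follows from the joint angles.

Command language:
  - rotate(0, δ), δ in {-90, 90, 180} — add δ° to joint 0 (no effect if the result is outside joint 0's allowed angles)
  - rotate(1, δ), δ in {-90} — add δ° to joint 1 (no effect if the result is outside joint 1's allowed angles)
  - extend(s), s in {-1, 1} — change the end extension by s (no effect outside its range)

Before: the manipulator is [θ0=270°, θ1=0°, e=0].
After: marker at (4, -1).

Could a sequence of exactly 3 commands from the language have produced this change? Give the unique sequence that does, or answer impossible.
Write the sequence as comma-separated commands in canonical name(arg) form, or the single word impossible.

t0: [θ0=270°, θ1=0°, e=0]
step 1 (rotate(1, -90)): [θ0=270°, θ1=270°, e=0]
step 2 (rotate(1, -90)): [θ0=270°, θ1=180°, e=0]
step 3 (rotate(1, -90)): [θ0=270°, θ1=90°, e=0]
uniquely the one of 216 3-step routes that fits.

rotate(1, -90), rotate(1, -90), rotate(1, -90)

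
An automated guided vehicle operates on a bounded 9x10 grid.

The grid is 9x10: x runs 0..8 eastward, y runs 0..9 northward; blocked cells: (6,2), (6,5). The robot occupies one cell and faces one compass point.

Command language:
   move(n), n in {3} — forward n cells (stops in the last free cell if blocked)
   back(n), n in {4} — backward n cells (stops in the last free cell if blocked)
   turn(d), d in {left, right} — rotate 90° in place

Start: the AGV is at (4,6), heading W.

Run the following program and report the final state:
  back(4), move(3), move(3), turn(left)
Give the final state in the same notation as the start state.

begin: at (4,6), heading W
1. back(4) → at (8,6), heading W
2. move(3) → at (5,6), heading W
3. move(3) → at (2,6), heading W
4. turn(left) → at (2,6), heading S

at (2,6), heading S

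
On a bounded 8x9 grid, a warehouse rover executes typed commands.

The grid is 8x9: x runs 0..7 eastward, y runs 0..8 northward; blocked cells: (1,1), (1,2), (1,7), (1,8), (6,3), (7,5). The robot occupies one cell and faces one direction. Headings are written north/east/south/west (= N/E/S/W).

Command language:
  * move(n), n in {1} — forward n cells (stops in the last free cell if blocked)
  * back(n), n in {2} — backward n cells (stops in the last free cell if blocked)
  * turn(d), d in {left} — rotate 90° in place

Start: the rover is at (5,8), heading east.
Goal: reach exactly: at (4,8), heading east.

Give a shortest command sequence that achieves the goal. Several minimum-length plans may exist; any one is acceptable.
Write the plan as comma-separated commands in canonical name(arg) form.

begin: at (5,8), heading east
[1] after move(1): at (6,8), heading east
[2] after back(2): at (4,8), heading east
minimal: 2 command(s), checked below 2.

move(1), back(2)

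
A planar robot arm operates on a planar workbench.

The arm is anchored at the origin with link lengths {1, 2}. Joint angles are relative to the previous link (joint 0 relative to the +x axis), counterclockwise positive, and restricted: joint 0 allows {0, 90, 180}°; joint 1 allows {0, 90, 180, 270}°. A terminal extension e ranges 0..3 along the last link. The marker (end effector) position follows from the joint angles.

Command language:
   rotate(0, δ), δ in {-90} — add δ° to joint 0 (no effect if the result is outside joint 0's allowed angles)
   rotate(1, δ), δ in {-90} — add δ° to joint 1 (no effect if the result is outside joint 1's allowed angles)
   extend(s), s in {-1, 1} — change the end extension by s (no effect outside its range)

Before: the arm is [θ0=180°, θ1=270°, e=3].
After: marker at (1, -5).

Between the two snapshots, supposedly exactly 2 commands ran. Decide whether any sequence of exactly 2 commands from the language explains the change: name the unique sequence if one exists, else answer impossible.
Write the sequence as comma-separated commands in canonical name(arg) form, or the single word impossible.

rotate(0, -90), rotate(0, -90)

initial: [θ0=180°, θ1=270°, e=3]
[1] after rotate(0, -90): [θ0=90°, θ1=270°, e=3]
[2] after rotate(0, -90): [θ0=0°, θ1=270°, e=3]
all 16 alternatives checked — unique.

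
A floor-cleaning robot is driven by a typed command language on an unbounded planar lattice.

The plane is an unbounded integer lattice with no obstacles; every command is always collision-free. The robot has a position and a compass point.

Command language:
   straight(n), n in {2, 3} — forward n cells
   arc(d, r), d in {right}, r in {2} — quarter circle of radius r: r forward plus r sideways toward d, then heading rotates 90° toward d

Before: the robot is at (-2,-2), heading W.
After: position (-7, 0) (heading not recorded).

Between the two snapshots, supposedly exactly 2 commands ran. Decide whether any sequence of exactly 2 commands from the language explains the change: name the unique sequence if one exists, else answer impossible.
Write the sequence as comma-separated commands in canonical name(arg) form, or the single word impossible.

straight(3), arc(right, 2)

key: order matters: swapping straight(3) and arc(right, 2) lands elsewhere
t0: at (-2,-2), heading W
[1] after straight(3): at (-5,-2), heading W
[2] after arc(right, 2): at (-7,0), heading N
no other 2-command option fits: unique.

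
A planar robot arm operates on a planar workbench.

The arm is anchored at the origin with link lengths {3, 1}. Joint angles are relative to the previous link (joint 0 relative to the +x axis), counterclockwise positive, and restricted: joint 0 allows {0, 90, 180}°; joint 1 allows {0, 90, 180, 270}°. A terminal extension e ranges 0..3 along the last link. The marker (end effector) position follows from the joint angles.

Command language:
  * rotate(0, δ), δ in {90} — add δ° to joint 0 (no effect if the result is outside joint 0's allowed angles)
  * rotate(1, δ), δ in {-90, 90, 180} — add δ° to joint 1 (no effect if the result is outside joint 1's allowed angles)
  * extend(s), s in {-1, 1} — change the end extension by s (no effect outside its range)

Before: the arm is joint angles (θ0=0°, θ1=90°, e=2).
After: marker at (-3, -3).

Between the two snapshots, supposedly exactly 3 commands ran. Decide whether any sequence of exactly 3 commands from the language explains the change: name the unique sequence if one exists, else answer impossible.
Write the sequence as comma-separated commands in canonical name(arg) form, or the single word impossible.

rotate(0, 90), rotate(0, 90), rotate(0, 90)

start: joint angles (θ0=0°, θ1=90°, e=2)
t=1 rotate(0, 90) ⇒ joint angles (θ0=90°, θ1=90°, e=2)
t=2 rotate(0, 90) ⇒ joint angles (θ0=180°, θ1=90°, e=2)
t=3 rotate(0, 90) ⇒ joint angles (θ0=180°, θ1=90°, e=2)
no other 3-command option fits: unique.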